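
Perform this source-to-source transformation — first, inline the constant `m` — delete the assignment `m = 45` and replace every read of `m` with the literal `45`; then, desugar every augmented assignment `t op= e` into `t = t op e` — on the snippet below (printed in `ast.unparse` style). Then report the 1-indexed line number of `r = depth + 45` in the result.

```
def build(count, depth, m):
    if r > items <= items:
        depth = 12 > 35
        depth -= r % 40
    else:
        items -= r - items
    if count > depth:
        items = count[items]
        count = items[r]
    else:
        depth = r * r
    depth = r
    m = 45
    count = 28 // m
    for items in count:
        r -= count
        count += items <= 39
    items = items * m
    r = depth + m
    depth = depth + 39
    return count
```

18

Transformed code:
def build(count, depth, m):
    if r > items <= items:
        depth = 12 > 35
        depth = depth - r % 40
    else:
        items = items - (r - items)
    if count > depth:
        items = count[items]
        count = items[r]
    else:
        depth = r * r
    depth = r
    count = 28 // 45
    for items in count:
        r = r - count
        count = count + (items <= 39)
    items = items * 45
    r = depth + 45
    depth = depth + 39
    return count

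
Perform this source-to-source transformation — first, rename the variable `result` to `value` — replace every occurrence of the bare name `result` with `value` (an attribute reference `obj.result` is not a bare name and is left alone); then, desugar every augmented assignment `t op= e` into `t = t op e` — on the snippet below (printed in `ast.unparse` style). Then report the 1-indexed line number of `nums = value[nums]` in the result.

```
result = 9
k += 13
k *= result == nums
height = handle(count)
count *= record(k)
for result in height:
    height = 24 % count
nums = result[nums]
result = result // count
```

Transformed code:
value = 9
k = k + 13
k = k * (value == nums)
height = handle(count)
count = count * record(k)
for value in height:
    height = 24 % count
nums = value[nums]
value = value // count

8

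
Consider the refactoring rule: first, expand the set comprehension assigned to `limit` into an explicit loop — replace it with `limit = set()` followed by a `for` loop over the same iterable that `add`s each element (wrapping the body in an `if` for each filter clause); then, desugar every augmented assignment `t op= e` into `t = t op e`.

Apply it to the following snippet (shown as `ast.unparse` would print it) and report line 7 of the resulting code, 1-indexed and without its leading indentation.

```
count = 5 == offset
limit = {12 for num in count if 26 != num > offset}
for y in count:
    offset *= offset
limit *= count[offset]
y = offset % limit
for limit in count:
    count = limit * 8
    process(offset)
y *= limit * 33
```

Transformed code:
count = 5 == offset
limit = set()
for num in count:
    if 26 != num > offset:
        limit.add(12)
for y in count:
    offset = offset * offset
limit = limit * count[offset]
y = offset % limit
for limit in count:
    count = limit * 8
    process(offset)
y = y * (limit * 33)

offset = offset * offset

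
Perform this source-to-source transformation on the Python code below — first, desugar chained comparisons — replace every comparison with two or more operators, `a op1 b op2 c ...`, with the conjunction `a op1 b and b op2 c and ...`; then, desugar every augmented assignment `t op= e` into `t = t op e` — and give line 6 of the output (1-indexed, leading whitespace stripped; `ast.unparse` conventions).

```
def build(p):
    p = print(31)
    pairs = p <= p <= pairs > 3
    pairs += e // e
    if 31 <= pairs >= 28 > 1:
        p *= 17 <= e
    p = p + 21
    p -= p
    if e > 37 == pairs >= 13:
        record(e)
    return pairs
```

p = p * (17 <= e)

Transformed code:
def build(p):
    p = print(31)
    pairs = p <= p and p <= pairs and (pairs > 3)
    pairs = pairs + e // e
    if 31 <= pairs and pairs >= 28 and (28 > 1):
        p = p * (17 <= e)
    p = p + 21
    p = p - p
    if e > 37 and 37 == pairs and (pairs >= 13):
        record(e)
    return pairs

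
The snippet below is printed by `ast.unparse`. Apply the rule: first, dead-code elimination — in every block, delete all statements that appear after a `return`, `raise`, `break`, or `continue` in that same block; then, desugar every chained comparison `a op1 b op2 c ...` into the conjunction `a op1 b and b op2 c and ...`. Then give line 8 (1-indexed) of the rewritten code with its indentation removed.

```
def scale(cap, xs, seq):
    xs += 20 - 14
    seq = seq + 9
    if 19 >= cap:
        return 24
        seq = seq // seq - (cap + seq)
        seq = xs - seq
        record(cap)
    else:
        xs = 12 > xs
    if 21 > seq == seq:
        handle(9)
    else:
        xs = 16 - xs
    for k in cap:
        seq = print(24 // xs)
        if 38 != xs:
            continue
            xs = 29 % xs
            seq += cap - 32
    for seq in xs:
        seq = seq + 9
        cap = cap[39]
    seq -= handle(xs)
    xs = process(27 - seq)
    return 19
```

if 21 > seq and seq == seq:

Transformed code:
def scale(cap, xs, seq):
    xs += 20 - 14
    seq = seq + 9
    if 19 >= cap:
        return 24
    else:
        xs = 12 > xs
    if 21 > seq and seq == seq:
        handle(9)
    else:
        xs = 16 - xs
    for k in cap:
        seq = print(24 // xs)
        if 38 != xs:
            continue
    for seq in xs:
        seq = seq + 9
        cap = cap[39]
    seq -= handle(xs)
    xs = process(27 - seq)
    return 19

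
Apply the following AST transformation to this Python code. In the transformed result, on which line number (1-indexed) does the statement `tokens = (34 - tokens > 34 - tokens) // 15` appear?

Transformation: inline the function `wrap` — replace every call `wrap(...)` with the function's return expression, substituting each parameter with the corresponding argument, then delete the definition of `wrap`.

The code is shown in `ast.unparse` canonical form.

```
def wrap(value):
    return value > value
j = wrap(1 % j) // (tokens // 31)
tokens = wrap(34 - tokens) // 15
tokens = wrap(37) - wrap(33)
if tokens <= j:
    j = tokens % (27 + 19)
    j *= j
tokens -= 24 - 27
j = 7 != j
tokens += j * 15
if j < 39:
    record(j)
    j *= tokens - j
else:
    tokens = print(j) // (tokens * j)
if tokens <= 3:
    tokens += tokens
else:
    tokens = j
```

2

Transformed code:
j = (1 % j > 1 % j) // (tokens // 31)
tokens = (34 - tokens > 34 - tokens) // 15
tokens = (37 > 37) - (33 > 33)
if tokens <= j:
    j = tokens % (27 + 19)
    j *= j
tokens -= 24 - 27
j = 7 != j
tokens += j * 15
if j < 39:
    record(j)
    j *= tokens - j
else:
    tokens = print(j) // (tokens * j)
if tokens <= 3:
    tokens += tokens
else:
    tokens = j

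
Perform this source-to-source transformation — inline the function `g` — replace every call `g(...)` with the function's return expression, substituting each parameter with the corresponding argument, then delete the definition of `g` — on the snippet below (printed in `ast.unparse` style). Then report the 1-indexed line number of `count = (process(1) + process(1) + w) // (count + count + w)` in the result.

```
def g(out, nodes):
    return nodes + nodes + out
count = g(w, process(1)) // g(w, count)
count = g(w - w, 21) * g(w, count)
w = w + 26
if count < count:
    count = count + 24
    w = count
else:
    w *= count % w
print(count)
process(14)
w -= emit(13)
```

Transformed code:
count = (process(1) + process(1) + w) // (count + count + w)
count = (21 + 21 + (w - w)) * (count + count + w)
w = w + 26
if count < count:
    count = count + 24
    w = count
else:
    w *= count % w
print(count)
process(14)
w -= emit(13)

1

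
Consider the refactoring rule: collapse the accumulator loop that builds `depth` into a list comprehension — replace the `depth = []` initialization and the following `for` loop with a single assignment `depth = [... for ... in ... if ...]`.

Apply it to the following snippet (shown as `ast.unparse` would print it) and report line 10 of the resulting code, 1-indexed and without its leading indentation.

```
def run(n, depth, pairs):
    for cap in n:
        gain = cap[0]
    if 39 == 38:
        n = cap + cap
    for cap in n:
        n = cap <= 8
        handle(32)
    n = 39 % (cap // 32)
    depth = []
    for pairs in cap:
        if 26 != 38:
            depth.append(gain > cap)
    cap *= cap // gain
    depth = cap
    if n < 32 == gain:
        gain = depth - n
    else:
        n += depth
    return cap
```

Transformed code:
def run(n, depth, pairs):
    for cap in n:
        gain = cap[0]
    if 39 == 38:
        n = cap + cap
    for cap in n:
        n = cap <= 8
        handle(32)
    n = 39 % (cap // 32)
    depth = [gain > cap for pairs in cap if 26 != 38]
    cap *= cap // gain
    depth = cap
    if n < 32 == gain:
        gain = depth - n
    else:
        n += depth
    return cap

depth = [gain > cap for pairs in cap if 26 != 38]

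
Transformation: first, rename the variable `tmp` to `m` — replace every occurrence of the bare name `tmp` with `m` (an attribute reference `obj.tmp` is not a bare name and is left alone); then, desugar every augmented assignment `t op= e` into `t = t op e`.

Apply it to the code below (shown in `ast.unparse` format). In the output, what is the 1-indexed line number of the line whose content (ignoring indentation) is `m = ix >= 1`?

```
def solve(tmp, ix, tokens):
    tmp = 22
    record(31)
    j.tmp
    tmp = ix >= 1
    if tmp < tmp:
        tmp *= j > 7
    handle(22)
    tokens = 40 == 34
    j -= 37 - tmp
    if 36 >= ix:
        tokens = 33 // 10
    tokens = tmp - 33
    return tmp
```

5

Transformed code:
def solve(m, ix, tokens):
    m = 22
    record(31)
    j.tmp
    m = ix >= 1
    if m < m:
        m = m * (j > 7)
    handle(22)
    tokens = 40 == 34
    j = j - (37 - m)
    if 36 >= ix:
        tokens = 33 // 10
    tokens = m - 33
    return m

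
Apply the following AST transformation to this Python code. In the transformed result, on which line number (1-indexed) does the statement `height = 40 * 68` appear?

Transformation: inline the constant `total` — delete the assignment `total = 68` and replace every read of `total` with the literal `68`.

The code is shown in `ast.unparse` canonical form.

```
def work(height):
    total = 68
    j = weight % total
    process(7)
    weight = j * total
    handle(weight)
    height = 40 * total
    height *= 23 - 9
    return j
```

6

Transformed code:
def work(height):
    j = weight % 68
    process(7)
    weight = j * 68
    handle(weight)
    height = 40 * 68
    height *= 23 - 9
    return j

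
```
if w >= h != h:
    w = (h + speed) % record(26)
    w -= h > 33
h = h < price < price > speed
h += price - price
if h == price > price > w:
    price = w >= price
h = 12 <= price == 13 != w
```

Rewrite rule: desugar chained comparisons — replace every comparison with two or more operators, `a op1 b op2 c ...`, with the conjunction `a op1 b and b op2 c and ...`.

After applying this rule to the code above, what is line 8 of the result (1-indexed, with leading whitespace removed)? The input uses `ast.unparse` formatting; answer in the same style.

Transformed code:
if w >= h and h != h:
    w = (h + speed) % record(26)
    w -= h > 33
h = h < price and price < price and (price > speed)
h += price - price
if h == price and price > price and (price > w):
    price = w >= price
h = 12 <= price and price == 13 and (13 != w)

h = 12 <= price and price == 13 and (13 != w)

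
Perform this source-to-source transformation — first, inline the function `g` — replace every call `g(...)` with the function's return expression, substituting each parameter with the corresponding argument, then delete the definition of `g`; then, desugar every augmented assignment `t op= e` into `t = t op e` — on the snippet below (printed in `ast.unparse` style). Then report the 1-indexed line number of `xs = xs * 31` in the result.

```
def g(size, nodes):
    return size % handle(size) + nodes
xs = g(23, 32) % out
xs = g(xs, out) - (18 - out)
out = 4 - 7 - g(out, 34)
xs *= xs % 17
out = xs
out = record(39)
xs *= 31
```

Transformed code:
xs = (23 % handle(23) + 32) % out
xs = xs % handle(xs) + out - (18 - out)
out = 4 - 7 - (out % handle(out) + 34)
xs = xs * (xs % 17)
out = xs
out = record(39)
xs = xs * 31

7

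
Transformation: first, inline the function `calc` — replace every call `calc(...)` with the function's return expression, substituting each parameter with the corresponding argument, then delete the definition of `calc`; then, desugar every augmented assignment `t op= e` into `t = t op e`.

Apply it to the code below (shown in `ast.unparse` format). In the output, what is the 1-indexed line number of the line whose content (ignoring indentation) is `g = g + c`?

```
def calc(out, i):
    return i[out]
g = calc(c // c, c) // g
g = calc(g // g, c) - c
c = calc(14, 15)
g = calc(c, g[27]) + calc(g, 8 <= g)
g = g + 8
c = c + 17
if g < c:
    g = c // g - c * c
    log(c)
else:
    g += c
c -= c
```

Transformed code:
g = c[c // c] // g
g = c[g // g] - c
c = 15[14]
g = g[27][c] + (8 <= g)[g]
g = g + 8
c = c + 17
if g < c:
    g = c // g - c * c
    log(c)
else:
    g = g + c
c = c - c

11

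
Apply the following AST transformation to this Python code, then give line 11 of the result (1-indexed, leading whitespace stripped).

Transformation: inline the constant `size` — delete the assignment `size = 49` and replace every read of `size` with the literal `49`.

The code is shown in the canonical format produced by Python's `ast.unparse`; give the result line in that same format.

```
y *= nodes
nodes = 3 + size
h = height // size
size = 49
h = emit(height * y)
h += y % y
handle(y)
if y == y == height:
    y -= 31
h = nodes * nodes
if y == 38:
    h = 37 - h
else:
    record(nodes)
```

h = 37 - h

Transformed code:
y *= nodes
nodes = 3 + 49
h = height // 49
h = emit(height * y)
h += y % y
handle(y)
if y == y == height:
    y -= 31
h = nodes * nodes
if y == 38:
    h = 37 - h
else:
    record(nodes)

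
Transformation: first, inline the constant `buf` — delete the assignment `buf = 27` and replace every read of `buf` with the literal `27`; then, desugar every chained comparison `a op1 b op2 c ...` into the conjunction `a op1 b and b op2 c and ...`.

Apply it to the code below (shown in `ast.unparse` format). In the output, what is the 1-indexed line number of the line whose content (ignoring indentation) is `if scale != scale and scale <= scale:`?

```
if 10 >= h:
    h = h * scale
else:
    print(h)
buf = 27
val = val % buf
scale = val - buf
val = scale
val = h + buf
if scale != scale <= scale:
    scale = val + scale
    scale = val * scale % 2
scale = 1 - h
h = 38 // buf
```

Transformed code:
if 10 >= h:
    h = h * scale
else:
    print(h)
val = val % 27
scale = val - 27
val = scale
val = h + 27
if scale != scale and scale <= scale:
    scale = val + scale
    scale = val * scale % 2
scale = 1 - h
h = 38 // 27

9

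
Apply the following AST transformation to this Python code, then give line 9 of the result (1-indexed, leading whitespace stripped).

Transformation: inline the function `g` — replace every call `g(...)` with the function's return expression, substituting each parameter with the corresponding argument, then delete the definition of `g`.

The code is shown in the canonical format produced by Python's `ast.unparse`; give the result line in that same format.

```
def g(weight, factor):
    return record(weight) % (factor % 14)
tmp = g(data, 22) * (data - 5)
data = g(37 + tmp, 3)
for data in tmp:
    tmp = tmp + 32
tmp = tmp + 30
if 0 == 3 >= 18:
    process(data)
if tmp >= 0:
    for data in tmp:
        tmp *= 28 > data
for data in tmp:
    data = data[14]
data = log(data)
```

Transformed code:
tmp = record(data) % (22 % 14) * (data - 5)
data = record(37 + tmp) % (3 % 14)
for data in tmp:
    tmp = tmp + 32
tmp = tmp + 30
if 0 == 3 >= 18:
    process(data)
if tmp >= 0:
    for data in tmp:
        tmp *= 28 > data
for data in tmp:
    data = data[14]
data = log(data)

for data in tmp:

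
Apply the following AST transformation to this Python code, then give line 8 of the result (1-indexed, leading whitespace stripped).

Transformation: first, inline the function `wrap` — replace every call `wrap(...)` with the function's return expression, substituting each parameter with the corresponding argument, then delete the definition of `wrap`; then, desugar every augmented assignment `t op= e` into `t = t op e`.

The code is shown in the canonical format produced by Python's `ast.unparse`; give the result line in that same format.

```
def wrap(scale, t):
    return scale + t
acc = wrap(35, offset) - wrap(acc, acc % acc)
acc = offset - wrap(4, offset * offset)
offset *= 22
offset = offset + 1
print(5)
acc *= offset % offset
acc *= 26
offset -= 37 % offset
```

offset = offset - 37 % offset

Transformed code:
acc = 35 + offset - (acc + acc % acc)
acc = offset - (4 + offset * offset)
offset = offset * 22
offset = offset + 1
print(5)
acc = acc * (offset % offset)
acc = acc * 26
offset = offset - 37 % offset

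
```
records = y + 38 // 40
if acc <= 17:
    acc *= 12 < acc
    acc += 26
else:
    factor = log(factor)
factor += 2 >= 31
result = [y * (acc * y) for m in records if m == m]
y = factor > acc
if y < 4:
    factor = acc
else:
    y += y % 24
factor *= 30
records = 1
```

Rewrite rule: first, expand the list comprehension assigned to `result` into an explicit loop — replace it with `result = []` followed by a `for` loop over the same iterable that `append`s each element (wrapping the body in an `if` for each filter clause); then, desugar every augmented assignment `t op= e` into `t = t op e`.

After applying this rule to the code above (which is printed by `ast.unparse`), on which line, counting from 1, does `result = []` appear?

8

Transformed code:
records = y + 38 // 40
if acc <= 17:
    acc = acc * (12 < acc)
    acc = acc + 26
else:
    factor = log(factor)
factor = factor + (2 >= 31)
result = []
for m in records:
    if m == m:
        result.append(y * (acc * y))
y = factor > acc
if y < 4:
    factor = acc
else:
    y = y + y % 24
factor = factor * 30
records = 1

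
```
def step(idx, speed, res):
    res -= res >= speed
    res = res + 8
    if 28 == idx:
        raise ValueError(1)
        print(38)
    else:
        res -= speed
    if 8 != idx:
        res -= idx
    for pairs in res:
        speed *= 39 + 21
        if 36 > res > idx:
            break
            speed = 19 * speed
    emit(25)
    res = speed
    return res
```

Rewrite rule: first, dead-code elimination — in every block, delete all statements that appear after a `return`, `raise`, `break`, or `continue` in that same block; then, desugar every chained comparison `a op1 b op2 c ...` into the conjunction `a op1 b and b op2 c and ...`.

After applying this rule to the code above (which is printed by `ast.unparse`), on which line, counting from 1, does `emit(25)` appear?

14

Transformed code:
def step(idx, speed, res):
    res -= res >= speed
    res = res + 8
    if 28 == idx:
        raise ValueError(1)
    else:
        res -= speed
    if 8 != idx:
        res -= idx
    for pairs in res:
        speed *= 39 + 21
        if 36 > res and res > idx:
            break
    emit(25)
    res = speed
    return res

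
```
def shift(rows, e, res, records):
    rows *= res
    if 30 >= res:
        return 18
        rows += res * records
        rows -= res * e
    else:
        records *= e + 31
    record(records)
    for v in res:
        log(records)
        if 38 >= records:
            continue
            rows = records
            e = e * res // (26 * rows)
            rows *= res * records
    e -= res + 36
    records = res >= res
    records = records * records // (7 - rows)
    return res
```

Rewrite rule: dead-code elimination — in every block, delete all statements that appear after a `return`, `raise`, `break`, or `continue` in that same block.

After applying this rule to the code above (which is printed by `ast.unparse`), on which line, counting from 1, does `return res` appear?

15

Transformed code:
def shift(rows, e, res, records):
    rows *= res
    if 30 >= res:
        return 18
    else:
        records *= e + 31
    record(records)
    for v in res:
        log(records)
        if 38 >= records:
            continue
    e -= res + 36
    records = res >= res
    records = records * records // (7 - rows)
    return res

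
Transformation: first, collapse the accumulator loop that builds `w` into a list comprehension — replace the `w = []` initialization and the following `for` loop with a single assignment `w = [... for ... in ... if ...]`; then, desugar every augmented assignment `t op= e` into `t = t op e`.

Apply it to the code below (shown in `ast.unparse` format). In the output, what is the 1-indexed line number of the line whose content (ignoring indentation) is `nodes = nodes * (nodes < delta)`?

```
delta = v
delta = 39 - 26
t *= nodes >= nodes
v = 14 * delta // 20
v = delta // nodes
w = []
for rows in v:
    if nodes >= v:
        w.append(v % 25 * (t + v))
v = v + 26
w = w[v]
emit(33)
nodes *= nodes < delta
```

Transformed code:
delta = v
delta = 39 - 26
t = t * (nodes >= nodes)
v = 14 * delta // 20
v = delta // nodes
w = [v % 25 * (t + v) for rows in v if nodes >= v]
v = v + 26
w = w[v]
emit(33)
nodes = nodes * (nodes < delta)

10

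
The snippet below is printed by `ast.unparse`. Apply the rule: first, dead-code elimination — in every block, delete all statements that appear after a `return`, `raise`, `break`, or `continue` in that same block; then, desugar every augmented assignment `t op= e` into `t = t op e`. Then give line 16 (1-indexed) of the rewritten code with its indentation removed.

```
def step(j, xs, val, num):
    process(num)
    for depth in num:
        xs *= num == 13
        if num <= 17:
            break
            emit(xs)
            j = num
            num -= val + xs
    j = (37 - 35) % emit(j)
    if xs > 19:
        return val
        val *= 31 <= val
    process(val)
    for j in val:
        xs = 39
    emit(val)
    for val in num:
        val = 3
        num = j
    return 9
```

num = j

Transformed code:
def step(j, xs, val, num):
    process(num)
    for depth in num:
        xs = xs * (num == 13)
        if num <= 17:
            break
    j = (37 - 35) % emit(j)
    if xs > 19:
        return val
    process(val)
    for j in val:
        xs = 39
    emit(val)
    for val in num:
        val = 3
        num = j
    return 9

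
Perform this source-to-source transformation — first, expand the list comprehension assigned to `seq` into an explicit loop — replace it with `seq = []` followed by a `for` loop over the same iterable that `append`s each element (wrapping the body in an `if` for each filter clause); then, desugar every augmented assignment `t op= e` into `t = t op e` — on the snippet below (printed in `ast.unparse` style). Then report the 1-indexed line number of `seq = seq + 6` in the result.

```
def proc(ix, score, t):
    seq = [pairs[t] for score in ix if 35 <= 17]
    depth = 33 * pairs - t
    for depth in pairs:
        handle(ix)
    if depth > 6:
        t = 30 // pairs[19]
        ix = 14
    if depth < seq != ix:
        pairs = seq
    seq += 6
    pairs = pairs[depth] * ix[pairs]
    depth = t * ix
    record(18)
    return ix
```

14

Transformed code:
def proc(ix, score, t):
    seq = []
    for score in ix:
        if 35 <= 17:
            seq.append(pairs[t])
    depth = 33 * pairs - t
    for depth in pairs:
        handle(ix)
    if depth > 6:
        t = 30 // pairs[19]
        ix = 14
    if depth < seq != ix:
        pairs = seq
    seq = seq + 6
    pairs = pairs[depth] * ix[pairs]
    depth = t * ix
    record(18)
    return ix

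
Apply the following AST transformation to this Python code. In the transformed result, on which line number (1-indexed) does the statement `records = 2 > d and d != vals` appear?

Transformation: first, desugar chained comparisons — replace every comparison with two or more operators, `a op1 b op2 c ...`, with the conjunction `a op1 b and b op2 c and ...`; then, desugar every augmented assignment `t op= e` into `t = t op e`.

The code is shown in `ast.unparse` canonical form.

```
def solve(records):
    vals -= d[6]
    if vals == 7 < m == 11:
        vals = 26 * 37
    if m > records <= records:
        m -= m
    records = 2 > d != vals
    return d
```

7

Transformed code:
def solve(records):
    vals = vals - d[6]
    if vals == 7 and 7 < m and (m == 11):
        vals = 26 * 37
    if m > records and records <= records:
        m = m - m
    records = 2 > d and d != vals
    return d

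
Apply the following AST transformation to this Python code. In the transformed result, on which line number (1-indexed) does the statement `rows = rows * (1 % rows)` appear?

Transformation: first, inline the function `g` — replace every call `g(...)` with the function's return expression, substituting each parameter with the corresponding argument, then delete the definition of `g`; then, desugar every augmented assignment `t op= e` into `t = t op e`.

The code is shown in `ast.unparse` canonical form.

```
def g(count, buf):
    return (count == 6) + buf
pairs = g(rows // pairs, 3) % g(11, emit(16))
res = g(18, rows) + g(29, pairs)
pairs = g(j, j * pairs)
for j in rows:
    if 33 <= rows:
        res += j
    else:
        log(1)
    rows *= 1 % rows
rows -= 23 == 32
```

Transformed code:
pairs = ((rows // pairs == 6) + 3) % ((11 == 6) + emit(16))
res = (18 == 6) + rows + ((29 == 6) + pairs)
pairs = (j == 6) + j * pairs
for j in rows:
    if 33 <= rows:
        res = res + j
    else:
        log(1)
    rows = rows * (1 % rows)
rows = rows - (23 == 32)

9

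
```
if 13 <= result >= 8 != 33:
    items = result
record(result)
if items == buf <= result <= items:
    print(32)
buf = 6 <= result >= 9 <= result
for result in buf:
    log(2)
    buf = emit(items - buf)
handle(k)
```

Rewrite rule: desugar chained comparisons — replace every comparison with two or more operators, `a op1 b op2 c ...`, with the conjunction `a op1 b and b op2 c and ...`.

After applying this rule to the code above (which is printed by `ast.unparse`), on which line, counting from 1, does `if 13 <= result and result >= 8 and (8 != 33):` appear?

Transformed code:
if 13 <= result and result >= 8 and (8 != 33):
    items = result
record(result)
if items == buf and buf <= result and (result <= items):
    print(32)
buf = 6 <= result and result >= 9 and (9 <= result)
for result in buf:
    log(2)
    buf = emit(items - buf)
handle(k)

1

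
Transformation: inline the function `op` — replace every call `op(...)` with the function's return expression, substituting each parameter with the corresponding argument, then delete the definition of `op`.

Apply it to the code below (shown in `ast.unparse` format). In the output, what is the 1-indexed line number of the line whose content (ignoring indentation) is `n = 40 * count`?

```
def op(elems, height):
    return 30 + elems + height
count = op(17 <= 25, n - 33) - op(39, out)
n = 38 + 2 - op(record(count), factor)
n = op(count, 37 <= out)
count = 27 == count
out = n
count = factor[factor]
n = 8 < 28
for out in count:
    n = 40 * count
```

9

Transformed code:
count = 30 + (17 <= 25) + (n - 33) - (30 + 39 + out)
n = 38 + 2 - (30 + record(count) + factor)
n = 30 + count + (37 <= out)
count = 27 == count
out = n
count = factor[factor]
n = 8 < 28
for out in count:
    n = 40 * count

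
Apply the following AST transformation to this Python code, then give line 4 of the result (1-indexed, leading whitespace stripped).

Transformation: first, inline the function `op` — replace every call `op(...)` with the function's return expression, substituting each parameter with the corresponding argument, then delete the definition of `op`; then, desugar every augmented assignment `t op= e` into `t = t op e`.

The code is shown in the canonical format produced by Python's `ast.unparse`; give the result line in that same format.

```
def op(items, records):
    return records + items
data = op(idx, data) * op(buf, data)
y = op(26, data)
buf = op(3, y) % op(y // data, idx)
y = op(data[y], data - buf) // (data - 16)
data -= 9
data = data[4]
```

y = (data - buf + data[y]) // (data - 16)

Transformed code:
data = (data + idx) * (data + buf)
y = data + 26
buf = (y + 3) % (idx + y // data)
y = (data - buf + data[y]) // (data - 16)
data = data - 9
data = data[4]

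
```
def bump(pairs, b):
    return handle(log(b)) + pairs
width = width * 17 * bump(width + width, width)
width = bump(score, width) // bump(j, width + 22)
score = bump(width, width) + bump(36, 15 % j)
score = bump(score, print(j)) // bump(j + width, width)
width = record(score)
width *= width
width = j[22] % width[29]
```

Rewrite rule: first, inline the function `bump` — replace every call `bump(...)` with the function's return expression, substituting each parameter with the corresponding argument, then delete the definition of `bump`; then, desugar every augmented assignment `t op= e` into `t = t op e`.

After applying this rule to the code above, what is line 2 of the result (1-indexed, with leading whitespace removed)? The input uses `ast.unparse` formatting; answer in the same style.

Transformed code:
width = width * 17 * (handle(log(width)) + (width + width))
width = (handle(log(width)) + score) // (handle(log(width + 22)) + j)
score = handle(log(width)) + width + (handle(log(15 % j)) + 36)
score = (handle(log(print(j))) + score) // (handle(log(width)) + (j + width))
width = record(score)
width = width * width
width = j[22] % width[29]

width = (handle(log(width)) + score) // (handle(log(width + 22)) + j)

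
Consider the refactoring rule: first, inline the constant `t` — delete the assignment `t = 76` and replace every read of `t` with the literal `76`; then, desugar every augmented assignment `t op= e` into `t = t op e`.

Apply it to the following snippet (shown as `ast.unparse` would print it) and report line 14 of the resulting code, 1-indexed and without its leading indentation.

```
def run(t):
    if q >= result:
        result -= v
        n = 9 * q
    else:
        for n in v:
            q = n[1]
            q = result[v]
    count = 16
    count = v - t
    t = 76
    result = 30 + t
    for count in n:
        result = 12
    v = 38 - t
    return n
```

Transformed code:
def run(t):
    if q >= result:
        result = result - v
        n = 9 * q
    else:
        for n in v:
            q = n[1]
            q = result[v]
    count = 16
    count = v - 76
    result = 30 + 76
    for count in n:
        result = 12
    v = 38 - 76
    return n

v = 38 - 76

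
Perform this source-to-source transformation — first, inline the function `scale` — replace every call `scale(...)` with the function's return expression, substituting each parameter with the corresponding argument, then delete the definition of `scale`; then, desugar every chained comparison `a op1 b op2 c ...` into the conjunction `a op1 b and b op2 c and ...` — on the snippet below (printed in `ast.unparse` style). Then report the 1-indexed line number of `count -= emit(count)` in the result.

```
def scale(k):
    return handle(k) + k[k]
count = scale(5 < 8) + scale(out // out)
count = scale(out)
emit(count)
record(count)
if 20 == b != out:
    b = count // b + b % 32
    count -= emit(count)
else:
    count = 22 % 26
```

7

Transformed code:
count = handle(5 < 8) + (5 < 8)[5 < 8] + (handle(out // out) + (out // out)[out // out])
count = handle(out) + out[out]
emit(count)
record(count)
if 20 == b and b != out:
    b = count // b + b % 32
    count -= emit(count)
else:
    count = 22 % 26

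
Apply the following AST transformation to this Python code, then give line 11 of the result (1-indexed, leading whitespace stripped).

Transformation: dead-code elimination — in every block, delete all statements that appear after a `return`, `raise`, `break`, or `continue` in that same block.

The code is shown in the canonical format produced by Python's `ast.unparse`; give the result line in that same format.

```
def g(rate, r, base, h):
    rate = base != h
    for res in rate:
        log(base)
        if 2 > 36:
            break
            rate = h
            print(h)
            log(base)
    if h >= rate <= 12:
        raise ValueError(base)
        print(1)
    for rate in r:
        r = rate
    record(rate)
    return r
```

record(rate)

Transformed code:
def g(rate, r, base, h):
    rate = base != h
    for res in rate:
        log(base)
        if 2 > 36:
            break
    if h >= rate <= 12:
        raise ValueError(base)
    for rate in r:
        r = rate
    record(rate)
    return r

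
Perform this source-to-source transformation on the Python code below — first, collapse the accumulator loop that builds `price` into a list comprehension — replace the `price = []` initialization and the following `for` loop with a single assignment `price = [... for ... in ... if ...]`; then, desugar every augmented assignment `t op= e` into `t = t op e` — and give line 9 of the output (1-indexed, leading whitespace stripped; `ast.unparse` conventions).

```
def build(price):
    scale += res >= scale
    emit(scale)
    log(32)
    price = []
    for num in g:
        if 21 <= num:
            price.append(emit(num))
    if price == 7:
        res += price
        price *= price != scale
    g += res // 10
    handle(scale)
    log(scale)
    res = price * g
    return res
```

g = g + res // 10

Transformed code:
def build(price):
    scale = scale + (res >= scale)
    emit(scale)
    log(32)
    price = [emit(num) for num in g if 21 <= num]
    if price == 7:
        res = res + price
        price = price * (price != scale)
    g = g + res // 10
    handle(scale)
    log(scale)
    res = price * g
    return res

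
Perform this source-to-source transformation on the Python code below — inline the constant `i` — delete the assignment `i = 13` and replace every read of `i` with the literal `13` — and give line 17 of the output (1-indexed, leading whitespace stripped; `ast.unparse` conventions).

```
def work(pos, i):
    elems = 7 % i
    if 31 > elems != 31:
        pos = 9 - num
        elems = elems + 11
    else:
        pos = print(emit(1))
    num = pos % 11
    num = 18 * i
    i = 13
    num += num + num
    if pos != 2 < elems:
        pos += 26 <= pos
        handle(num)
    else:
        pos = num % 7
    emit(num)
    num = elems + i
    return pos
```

num = elems + 13

Transformed code:
def work(pos, i):
    elems = 7 % 13
    if 31 > elems != 31:
        pos = 9 - num
        elems = elems + 11
    else:
        pos = print(emit(1))
    num = pos % 11
    num = 18 * 13
    num += num + num
    if pos != 2 < elems:
        pos += 26 <= pos
        handle(num)
    else:
        pos = num % 7
    emit(num)
    num = elems + 13
    return pos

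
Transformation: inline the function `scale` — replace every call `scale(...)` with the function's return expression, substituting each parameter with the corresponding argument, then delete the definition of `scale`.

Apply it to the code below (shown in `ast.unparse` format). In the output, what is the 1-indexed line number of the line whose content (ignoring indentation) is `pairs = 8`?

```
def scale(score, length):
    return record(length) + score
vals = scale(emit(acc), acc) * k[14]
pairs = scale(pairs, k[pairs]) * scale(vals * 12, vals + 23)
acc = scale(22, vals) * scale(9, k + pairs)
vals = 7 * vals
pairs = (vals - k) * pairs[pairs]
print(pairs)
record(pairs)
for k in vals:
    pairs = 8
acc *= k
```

9

Transformed code:
vals = (record(acc) + emit(acc)) * k[14]
pairs = (record(k[pairs]) + pairs) * (record(vals + 23) + vals * 12)
acc = (record(vals) + 22) * (record(k + pairs) + 9)
vals = 7 * vals
pairs = (vals - k) * pairs[pairs]
print(pairs)
record(pairs)
for k in vals:
    pairs = 8
acc *= k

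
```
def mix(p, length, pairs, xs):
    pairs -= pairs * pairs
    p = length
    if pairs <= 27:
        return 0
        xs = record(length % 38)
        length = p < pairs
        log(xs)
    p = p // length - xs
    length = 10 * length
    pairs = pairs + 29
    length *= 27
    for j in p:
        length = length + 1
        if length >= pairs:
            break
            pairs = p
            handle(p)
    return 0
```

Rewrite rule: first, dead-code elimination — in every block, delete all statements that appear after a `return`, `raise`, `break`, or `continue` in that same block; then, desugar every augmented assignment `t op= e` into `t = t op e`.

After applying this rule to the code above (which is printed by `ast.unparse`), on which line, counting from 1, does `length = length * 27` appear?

Transformed code:
def mix(p, length, pairs, xs):
    pairs = pairs - pairs * pairs
    p = length
    if pairs <= 27:
        return 0
    p = p // length - xs
    length = 10 * length
    pairs = pairs + 29
    length = length * 27
    for j in p:
        length = length + 1
        if length >= pairs:
            break
    return 0

9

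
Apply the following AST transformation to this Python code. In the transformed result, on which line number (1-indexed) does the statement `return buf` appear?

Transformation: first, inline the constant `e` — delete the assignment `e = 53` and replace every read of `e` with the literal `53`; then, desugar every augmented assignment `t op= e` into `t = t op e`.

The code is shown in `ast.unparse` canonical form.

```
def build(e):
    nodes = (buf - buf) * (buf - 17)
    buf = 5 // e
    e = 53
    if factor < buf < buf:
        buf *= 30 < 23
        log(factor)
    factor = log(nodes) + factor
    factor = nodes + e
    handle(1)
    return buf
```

10

Transformed code:
def build(e):
    nodes = (buf - buf) * (buf - 17)
    buf = 5 // 53
    if factor < buf < buf:
        buf = buf * (30 < 23)
        log(factor)
    factor = log(nodes) + factor
    factor = nodes + 53
    handle(1)
    return buf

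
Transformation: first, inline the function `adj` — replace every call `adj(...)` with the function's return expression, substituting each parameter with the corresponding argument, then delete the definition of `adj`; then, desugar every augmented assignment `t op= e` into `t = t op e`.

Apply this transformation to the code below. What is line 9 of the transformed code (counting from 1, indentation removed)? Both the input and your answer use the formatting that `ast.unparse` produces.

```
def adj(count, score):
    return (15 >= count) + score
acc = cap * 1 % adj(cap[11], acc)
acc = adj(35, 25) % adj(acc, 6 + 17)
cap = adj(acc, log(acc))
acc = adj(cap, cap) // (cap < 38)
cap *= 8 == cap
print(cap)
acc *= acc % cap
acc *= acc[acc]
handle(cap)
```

Transformed code:
acc = cap * 1 % ((15 >= cap[11]) + acc)
acc = ((15 >= 35) + 25) % ((15 >= acc) + (6 + 17))
cap = (15 >= acc) + log(acc)
acc = ((15 >= cap) + cap) // (cap < 38)
cap = cap * (8 == cap)
print(cap)
acc = acc * (acc % cap)
acc = acc * acc[acc]
handle(cap)

handle(cap)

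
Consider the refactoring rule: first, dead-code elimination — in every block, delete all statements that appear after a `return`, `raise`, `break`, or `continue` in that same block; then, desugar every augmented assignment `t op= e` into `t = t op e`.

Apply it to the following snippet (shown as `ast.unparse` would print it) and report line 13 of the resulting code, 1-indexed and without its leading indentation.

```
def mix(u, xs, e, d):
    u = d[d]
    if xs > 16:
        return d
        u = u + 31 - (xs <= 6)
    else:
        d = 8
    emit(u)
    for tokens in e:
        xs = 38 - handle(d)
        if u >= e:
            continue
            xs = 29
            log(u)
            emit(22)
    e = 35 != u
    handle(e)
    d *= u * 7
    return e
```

Transformed code:
def mix(u, xs, e, d):
    u = d[d]
    if xs > 16:
        return d
    else:
        d = 8
    emit(u)
    for tokens in e:
        xs = 38 - handle(d)
        if u >= e:
            continue
    e = 35 != u
    handle(e)
    d = d * (u * 7)
    return e

handle(e)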